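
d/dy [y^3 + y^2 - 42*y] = 3*y^2 + 2*y - 42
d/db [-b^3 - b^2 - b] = -3*b^2 - 2*b - 1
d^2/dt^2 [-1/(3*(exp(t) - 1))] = (exp(t) + 1)*exp(t)/(3*(1 - exp(t))^3)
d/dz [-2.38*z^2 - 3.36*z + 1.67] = -4.76*z - 3.36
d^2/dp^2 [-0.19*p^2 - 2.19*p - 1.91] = -0.380000000000000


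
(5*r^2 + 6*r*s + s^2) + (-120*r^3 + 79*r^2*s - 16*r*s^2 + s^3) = -120*r^3 + 79*r^2*s + 5*r^2 - 16*r*s^2 + 6*r*s + s^3 + s^2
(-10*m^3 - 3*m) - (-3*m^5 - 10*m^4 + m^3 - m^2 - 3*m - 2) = 3*m^5 + 10*m^4 - 11*m^3 + m^2 + 2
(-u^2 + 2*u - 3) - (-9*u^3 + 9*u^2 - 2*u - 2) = 9*u^3 - 10*u^2 + 4*u - 1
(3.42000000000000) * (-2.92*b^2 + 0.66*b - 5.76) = -9.9864*b^2 + 2.2572*b - 19.6992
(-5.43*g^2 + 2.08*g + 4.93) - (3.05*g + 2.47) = -5.43*g^2 - 0.97*g + 2.46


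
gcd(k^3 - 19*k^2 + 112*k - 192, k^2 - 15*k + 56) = k - 8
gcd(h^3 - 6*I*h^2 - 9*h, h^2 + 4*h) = h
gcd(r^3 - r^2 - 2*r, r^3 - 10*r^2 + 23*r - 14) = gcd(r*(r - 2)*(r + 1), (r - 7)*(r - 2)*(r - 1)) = r - 2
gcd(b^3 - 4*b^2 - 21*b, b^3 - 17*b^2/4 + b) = b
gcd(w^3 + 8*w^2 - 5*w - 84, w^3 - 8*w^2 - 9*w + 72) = w - 3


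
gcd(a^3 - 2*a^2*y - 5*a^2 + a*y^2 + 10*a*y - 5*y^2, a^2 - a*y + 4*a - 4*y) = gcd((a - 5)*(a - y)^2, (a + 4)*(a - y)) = -a + y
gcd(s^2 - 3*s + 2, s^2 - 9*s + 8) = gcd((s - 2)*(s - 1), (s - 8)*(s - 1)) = s - 1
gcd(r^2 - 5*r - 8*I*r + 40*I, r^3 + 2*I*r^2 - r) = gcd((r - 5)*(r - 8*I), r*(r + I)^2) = 1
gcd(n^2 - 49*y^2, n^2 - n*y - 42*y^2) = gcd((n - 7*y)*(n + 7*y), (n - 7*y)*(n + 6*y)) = -n + 7*y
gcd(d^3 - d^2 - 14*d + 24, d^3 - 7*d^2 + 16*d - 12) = d^2 - 5*d + 6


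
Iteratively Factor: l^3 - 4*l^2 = (l)*(l^2 - 4*l) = l^2*(l - 4)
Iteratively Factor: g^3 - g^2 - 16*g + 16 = (g - 4)*(g^2 + 3*g - 4) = (g - 4)*(g + 4)*(g - 1)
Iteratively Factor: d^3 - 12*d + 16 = (d + 4)*(d^2 - 4*d + 4) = (d - 2)*(d + 4)*(d - 2)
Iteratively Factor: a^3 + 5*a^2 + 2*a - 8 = (a + 2)*(a^2 + 3*a - 4) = (a + 2)*(a + 4)*(a - 1)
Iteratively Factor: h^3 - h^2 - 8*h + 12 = (h + 3)*(h^2 - 4*h + 4) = (h - 2)*(h + 3)*(h - 2)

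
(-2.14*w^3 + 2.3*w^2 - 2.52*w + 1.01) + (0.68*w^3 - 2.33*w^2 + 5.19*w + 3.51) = -1.46*w^3 - 0.0300000000000002*w^2 + 2.67*w + 4.52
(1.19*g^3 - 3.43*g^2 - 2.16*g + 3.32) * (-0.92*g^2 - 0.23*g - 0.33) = -1.0948*g^5 + 2.8819*g^4 + 2.3834*g^3 - 1.4257*g^2 - 0.0507999999999998*g - 1.0956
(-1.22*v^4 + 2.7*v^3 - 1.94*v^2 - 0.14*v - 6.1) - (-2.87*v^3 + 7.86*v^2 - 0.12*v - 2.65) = -1.22*v^4 + 5.57*v^3 - 9.8*v^2 - 0.02*v - 3.45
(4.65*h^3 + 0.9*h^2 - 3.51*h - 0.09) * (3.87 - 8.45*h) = -39.2925*h^4 + 10.3905*h^3 + 33.1425*h^2 - 12.8232*h - 0.3483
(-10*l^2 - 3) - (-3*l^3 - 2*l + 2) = 3*l^3 - 10*l^2 + 2*l - 5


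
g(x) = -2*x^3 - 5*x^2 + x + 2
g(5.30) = -430.90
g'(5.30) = -220.54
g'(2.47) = -60.31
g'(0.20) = -1.24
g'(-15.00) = -1199.00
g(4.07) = -211.59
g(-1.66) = -4.29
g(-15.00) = 5612.00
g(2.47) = -56.17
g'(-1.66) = 1.07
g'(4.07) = -139.09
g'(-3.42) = -34.98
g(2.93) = -88.30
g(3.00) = -94.00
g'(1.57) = -29.49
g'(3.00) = -83.00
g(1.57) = -16.49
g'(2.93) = -79.81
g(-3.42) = 20.10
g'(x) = -6*x^2 - 10*x + 1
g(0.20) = 1.98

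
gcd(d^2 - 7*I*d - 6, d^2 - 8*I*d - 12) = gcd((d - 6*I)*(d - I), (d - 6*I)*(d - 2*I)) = d - 6*I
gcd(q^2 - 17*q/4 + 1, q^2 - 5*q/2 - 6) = q - 4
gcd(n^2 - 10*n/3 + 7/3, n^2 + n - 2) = n - 1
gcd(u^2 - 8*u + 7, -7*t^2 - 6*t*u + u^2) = 1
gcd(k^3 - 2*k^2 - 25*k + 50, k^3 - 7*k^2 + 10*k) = k^2 - 7*k + 10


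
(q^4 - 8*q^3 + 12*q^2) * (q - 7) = q^5 - 15*q^4 + 68*q^3 - 84*q^2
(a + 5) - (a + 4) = 1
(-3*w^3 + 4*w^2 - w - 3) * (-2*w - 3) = 6*w^4 + w^3 - 10*w^2 + 9*w + 9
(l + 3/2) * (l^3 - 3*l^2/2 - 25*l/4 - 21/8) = l^4 - 17*l^2/2 - 12*l - 63/16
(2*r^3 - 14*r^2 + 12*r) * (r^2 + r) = 2*r^5 - 12*r^4 - 2*r^3 + 12*r^2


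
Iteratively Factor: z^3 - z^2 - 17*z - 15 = (z + 3)*(z^2 - 4*z - 5) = (z + 1)*(z + 3)*(z - 5)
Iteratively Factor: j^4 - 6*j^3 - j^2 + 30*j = (j + 2)*(j^3 - 8*j^2 + 15*j) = (j - 3)*(j + 2)*(j^2 - 5*j) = (j - 5)*(j - 3)*(j + 2)*(j)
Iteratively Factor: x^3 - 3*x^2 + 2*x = (x)*(x^2 - 3*x + 2) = x*(x - 1)*(x - 2)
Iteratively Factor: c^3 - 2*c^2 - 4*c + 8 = (c + 2)*(c^2 - 4*c + 4) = (c - 2)*(c + 2)*(c - 2)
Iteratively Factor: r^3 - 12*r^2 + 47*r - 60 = (r - 5)*(r^2 - 7*r + 12) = (r - 5)*(r - 3)*(r - 4)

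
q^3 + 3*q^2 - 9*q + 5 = (q - 1)^2*(q + 5)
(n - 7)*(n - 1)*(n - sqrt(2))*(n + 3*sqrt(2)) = n^4 - 8*n^3 + 2*sqrt(2)*n^3 - 16*sqrt(2)*n^2 + n^2 + 14*sqrt(2)*n + 48*n - 42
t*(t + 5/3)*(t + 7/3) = t^3 + 4*t^2 + 35*t/9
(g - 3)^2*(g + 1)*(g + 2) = g^4 - 3*g^3 - 7*g^2 + 15*g + 18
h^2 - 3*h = h*(h - 3)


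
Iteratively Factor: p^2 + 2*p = (p)*(p + 2)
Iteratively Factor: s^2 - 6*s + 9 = (s - 3)*(s - 3)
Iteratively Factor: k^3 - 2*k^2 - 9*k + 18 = (k + 3)*(k^2 - 5*k + 6) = (k - 3)*(k + 3)*(k - 2)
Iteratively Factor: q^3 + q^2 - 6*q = (q + 3)*(q^2 - 2*q) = (q - 2)*(q + 3)*(q)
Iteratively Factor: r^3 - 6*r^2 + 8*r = (r - 4)*(r^2 - 2*r) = r*(r - 4)*(r - 2)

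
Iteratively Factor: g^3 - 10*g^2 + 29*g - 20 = (g - 5)*(g^2 - 5*g + 4) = (g - 5)*(g - 4)*(g - 1)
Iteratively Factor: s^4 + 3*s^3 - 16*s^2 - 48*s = (s)*(s^3 + 3*s^2 - 16*s - 48) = s*(s + 4)*(s^2 - s - 12) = s*(s + 3)*(s + 4)*(s - 4)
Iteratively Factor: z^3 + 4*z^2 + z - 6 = (z - 1)*(z^2 + 5*z + 6) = (z - 1)*(z + 2)*(z + 3)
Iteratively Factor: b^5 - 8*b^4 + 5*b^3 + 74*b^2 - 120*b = (b + 3)*(b^4 - 11*b^3 + 38*b^2 - 40*b) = b*(b + 3)*(b^3 - 11*b^2 + 38*b - 40) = b*(b - 5)*(b + 3)*(b^2 - 6*b + 8) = b*(b - 5)*(b - 2)*(b + 3)*(b - 4)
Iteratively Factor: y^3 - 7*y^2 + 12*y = (y - 3)*(y^2 - 4*y) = (y - 4)*(y - 3)*(y)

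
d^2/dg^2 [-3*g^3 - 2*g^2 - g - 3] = -18*g - 4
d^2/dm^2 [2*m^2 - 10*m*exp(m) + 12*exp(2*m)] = -10*m*exp(m) + 48*exp(2*m) - 20*exp(m) + 4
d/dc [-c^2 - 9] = -2*c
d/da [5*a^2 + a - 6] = 10*a + 1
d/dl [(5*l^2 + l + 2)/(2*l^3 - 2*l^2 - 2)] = (-l*(3*l - 2)*(5*l^2 + l + 2) + (-10*l - 1)*(-l^3 + l^2 + 1))/(2*(-l^3 + l^2 + 1)^2)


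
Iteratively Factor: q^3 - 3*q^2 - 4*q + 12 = (q - 2)*(q^2 - q - 6) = (q - 3)*(q - 2)*(q + 2)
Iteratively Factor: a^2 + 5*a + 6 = (a + 3)*(a + 2)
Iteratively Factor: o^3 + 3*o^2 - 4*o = (o)*(o^2 + 3*o - 4) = o*(o - 1)*(o + 4)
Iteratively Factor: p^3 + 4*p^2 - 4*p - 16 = (p - 2)*(p^2 + 6*p + 8) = (p - 2)*(p + 4)*(p + 2)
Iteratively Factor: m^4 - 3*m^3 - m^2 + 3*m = (m + 1)*(m^3 - 4*m^2 + 3*m) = m*(m + 1)*(m^2 - 4*m + 3) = m*(m - 1)*(m + 1)*(m - 3)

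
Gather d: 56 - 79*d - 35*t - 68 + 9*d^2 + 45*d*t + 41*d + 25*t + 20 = 9*d^2 + d*(45*t - 38) - 10*t + 8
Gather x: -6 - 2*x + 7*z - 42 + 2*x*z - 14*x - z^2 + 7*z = x*(2*z - 16) - z^2 + 14*z - 48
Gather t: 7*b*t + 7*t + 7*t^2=7*t^2 + t*(7*b + 7)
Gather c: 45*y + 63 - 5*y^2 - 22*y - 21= -5*y^2 + 23*y + 42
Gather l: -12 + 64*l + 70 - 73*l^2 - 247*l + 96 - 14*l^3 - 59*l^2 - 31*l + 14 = -14*l^3 - 132*l^2 - 214*l + 168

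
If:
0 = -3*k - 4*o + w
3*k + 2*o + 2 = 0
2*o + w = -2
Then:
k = -2/3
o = 0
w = -2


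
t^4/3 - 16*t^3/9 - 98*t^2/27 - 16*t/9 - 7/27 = (t/3 + 1/3)*(t - 7)*(t + 1/3)^2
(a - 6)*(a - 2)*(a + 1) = a^3 - 7*a^2 + 4*a + 12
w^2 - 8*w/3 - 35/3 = (w - 5)*(w + 7/3)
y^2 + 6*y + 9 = (y + 3)^2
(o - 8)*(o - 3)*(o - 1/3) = o^3 - 34*o^2/3 + 83*o/3 - 8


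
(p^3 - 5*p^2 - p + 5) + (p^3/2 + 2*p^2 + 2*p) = 3*p^3/2 - 3*p^2 + p + 5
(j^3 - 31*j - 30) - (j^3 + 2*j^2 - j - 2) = -2*j^2 - 30*j - 28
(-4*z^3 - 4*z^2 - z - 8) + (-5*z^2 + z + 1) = -4*z^3 - 9*z^2 - 7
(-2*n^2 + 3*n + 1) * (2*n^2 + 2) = -4*n^4 + 6*n^3 - 2*n^2 + 6*n + 2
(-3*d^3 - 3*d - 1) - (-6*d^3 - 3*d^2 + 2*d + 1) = 3*d^3 + 3*d^2 - 5*d - 2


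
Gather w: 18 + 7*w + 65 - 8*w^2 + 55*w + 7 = -8*w^2 + 62*w + 90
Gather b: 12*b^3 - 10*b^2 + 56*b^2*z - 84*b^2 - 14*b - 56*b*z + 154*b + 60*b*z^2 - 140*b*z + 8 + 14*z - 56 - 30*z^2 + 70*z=12*b^3 + b^2*(56*z - 94) + b*(60*z^2 - 196*z + 140) - 30*z^2 + 84*z - 48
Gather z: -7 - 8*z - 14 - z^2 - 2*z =-z^2 - 10*z - 21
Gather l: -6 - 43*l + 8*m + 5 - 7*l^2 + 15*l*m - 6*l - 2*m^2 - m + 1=-7*l^2 + l*(15*m - 49) - 2*m^2 + 7*m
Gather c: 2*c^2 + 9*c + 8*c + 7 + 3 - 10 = 2*c^2 + 17*c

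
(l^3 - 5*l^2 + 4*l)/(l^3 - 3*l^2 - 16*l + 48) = l*(l - 1)/(l^2 + l - 12)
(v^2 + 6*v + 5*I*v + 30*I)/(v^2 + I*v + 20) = (v + 6)/(v - 4*I)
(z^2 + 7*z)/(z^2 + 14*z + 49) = z/(z + 7)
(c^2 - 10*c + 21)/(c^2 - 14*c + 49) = (c - 3)/(c - 7)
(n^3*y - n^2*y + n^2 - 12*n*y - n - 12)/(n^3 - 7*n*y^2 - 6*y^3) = (-n^3*y + n^2*y - n^2 + 12*n*y + n + 12)/(-n^3 + 7*n*y^2 + 6*y^3)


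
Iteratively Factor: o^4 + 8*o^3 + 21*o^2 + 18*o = (o + 2)*(o^3 + 6*o^2 + 9*o) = (o + 2)*(o + 3)*(o^2 + 3*o) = o*(o + 2)*(o + 3)*(o + 3)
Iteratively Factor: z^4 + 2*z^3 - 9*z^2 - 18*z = (z + 3)*(z^3 - z^2 - 6*z) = z*(z + 3)*(z^2 - z - 6) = z*(z + 2)*(z + 3)*(z - 3)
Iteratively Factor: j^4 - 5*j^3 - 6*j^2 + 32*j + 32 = (j + 1)*(j^3 - 6*j^2 + 32) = (j - 4)*(j + 1)*(j^2 - 2*j - 8) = (j - 4)*(j + 1)*(j + 2)*(j - 4)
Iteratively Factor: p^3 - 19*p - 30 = (p + 2)*(p^2 - 2*p - 15) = (p + 2)*(p + 3)*(p - 5)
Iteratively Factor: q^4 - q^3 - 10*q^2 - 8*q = (q + 2)*(q^3 - 3*q^2 - 4*q) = (q - 4)*(q + 2)*(q^2 + q) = q*(q - 4)*(q + 2)*(q + 1)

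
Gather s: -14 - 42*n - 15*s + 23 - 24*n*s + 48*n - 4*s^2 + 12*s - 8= 6*n - 4*s^2 + s*(-24*n - 3) + 1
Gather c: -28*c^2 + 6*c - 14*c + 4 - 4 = -28*c^2 - 8*c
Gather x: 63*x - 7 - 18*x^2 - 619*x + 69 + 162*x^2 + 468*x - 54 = 144*x^2 - 88*x + 8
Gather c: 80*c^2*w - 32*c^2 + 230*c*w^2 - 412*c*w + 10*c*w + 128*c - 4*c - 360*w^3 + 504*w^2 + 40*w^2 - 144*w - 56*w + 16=c^2*(80*w - 32) + c*(230*w^2 - 402*w + 124) - 360*w^3 + 544*w^2 - 200*w + 16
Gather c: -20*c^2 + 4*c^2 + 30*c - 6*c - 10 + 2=-16*c^2 + 24*c - 8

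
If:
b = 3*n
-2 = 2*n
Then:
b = -3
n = -1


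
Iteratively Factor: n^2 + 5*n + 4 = (n + 1)*(n + 4)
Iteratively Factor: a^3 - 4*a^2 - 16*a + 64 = (a - 4)*(a^2 - 16) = (a - 4)^2*(a + 4)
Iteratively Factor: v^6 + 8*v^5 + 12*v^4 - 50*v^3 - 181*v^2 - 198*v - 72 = (v - 3)*(v^5 + 11*v^4 + 45*v^3 + 85*v^2 + 74*v + 24) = (v - 3)*(v + 1)*(v^4 + 10*v^3 + 35*v^2 + 50*v + 24) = (v - 3)*(v + 1)*(v + 2)*(v^3 + 8*v^2 + 19*v + 12) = (v - 3)*(v + 1)*(v + 2)*(v + 3)*(v^2 + 5*v + 4) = (v - 3)*(v + 1)*(v + 2)*(v + 3)*(v + 4)*(v + 1)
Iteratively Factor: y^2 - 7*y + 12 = (y - 4)*(y - 3)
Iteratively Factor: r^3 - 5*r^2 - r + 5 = (r - 1)*(r^2 - 4*r - 5) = (r - 5)*(r - 1)*(r + 1)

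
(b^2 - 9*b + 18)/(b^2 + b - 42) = (b - 3)/(b + 7)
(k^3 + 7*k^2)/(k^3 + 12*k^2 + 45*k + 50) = k^2*(k + 7)/(k^3 + 12*k^2 + 45*k + 50)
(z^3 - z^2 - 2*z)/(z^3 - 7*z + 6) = z*(z + 1)/(z^2 + 2*z - 3)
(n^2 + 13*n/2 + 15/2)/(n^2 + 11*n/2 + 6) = (n + 5)/(n + 4)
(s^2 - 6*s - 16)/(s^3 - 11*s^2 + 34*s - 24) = (s^2 - 6*s - 16)/(s^3 - 11*s^2 + 34*s - 24)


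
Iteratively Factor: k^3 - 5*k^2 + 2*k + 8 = (k - 4)*(k^2 - k - 2) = (k - 4)*(k - 2)*(k + 1)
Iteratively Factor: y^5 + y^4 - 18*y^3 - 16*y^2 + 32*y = (y)*(y^4 + y^3 - 18*y^2 - 16*y + 32) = y*(y + 2)*(y^3 - y^2 - 16*y + 16) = y*(y + 2)*(y + 4)*(y^2 - 5*y + 4) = y*(y - 4)*(y + 2)*(y + 4)*(y - 1)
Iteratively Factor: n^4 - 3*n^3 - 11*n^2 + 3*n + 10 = (n + 2)*(n^3 - 5*n^2 - n + 5) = (n - 1)*(n + 2)*(n^2 - 4*n - 5) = (n - 1)*(n + 1)*(n + 2)*(n - 5)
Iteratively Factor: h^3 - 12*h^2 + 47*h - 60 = (h - 3)*(h^2 - 9*h + 20) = (h - 4)*(h - 3)*(h - 5)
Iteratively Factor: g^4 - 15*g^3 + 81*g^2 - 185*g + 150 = (g - 5)*(g^3 - 10*g^2 + 31*g - 30) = (g - 5)^2*(g^2 - 5*g + 6) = (g - 5)^2*(g - 3)*(g - 2)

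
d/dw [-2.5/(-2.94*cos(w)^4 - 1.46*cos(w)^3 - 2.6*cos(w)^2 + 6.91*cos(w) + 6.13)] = (29.4*cos(w)^3 + 10.95*cos(w)^2 + 13.0*cos(w) - 17.275)*sin(w)/(2.94*cos(w)^4 + 1.46*cos(w)^3 + 2.6*cos(w)^2 - 6.91*cos(w) - 6.13)^2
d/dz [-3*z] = -3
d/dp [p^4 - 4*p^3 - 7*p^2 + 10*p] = 4*p^3 - 12*p^2 - 14*p + 10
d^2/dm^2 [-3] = 0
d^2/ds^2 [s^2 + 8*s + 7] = 2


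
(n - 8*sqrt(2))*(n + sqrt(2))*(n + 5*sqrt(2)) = n^3 - 2*sqrt(2)*n^2 - 86*n - 80*sqrt(2)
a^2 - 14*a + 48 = (a - 8)*(a - 6)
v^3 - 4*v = v*(v - 2)*(v + 2)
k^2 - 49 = (k - 7)*(k + 7)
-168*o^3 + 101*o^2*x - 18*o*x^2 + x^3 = (-8*o + x)*(-7*o + x)*(-3*o + x)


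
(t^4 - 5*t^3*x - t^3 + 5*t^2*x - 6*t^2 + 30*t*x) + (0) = t^4 - 5*t^3*x - t^3 + 5*t^2*x - 6*t^2 + 30*t*x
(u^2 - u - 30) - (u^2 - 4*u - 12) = 3*u - 18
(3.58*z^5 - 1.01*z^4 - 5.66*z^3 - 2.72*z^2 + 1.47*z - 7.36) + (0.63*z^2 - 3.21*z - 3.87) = 3.58*z^5 - 1.01*z^4 - 5.66*z^3 - 2.09*z^2 - 1.74*z - 11.23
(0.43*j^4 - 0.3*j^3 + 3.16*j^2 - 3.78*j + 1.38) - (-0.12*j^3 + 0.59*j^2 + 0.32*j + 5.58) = 0.43*j^4 - 0.18*j^3 + 2.57*j^2 - 4.1*j - 4.2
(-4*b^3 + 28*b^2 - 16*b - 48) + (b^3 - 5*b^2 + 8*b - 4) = -3*b^3 + 23*b^2 - 8*b - 52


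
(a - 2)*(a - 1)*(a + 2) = a^3 - a^2 - 4*a + 4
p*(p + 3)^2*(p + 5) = p^4 + 11*p^3 + 39*p^2 + 45*p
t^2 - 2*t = t*(t - 2)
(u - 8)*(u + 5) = u^2 - 3*u - 40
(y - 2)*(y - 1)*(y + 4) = y^3 + y^2 - 10*y + 8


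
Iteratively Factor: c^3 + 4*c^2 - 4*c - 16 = (c - 2)*(c^2 + 6*c + 8) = (c - 2)*(c + 4)*(c + 2)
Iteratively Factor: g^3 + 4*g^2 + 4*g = (g)*(g^2 + 4*g + 4) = g*(g + 2)*(g + 2)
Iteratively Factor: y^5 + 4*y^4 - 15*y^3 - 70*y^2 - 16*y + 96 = (y + 4)*(y^4 - 15*y^2 - 10*y + 24) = (y + 2)*(y + 4)*(y^3 - 2*y^2 - 11*y + 12) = (y - 1)*(y + 2)*(y + 4)*(y^2 - y - 12) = (y - 1)*(y + 2)*(y + 3)*(y + 4)*(y - 4)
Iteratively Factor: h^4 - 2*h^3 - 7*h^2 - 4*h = (h - 4)*(h^3 + 2*h^2 + h) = h*(h - 4)*(h^2 + 2*h + 1) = h*(h - 4)*(h + 1)*(h + 1)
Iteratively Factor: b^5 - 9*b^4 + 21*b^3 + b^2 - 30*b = (b)*(b^4 - 9*b^3 + 21*b^2 + b - 30) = b*(b + 1)*(b^3 - 10*b^2 + 31*b - 30) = b*(b - 3)*(b + 1)*(b^2 - 7*b + 10) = b*(b - 3)*(b - 2)*(b + 1)*(b - 5)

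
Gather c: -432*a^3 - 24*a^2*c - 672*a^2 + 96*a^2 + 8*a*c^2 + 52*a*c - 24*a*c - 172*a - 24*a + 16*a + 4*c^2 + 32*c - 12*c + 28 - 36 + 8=-432*a^3 - 576*a^2 - 180*a + c^2*(8*a + 4) + c*(-24*a^2 + 28*a + 20)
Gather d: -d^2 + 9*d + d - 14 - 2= -d^2 + 10*d - 16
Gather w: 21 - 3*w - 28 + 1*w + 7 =-2*w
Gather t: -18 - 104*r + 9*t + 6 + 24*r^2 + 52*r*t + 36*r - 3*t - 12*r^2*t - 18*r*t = 24*r^2 - 68*r + t*(-12*r^2 + 34*r + 6) - 12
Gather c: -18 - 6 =-24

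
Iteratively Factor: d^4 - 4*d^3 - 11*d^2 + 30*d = (d - 5)*(d^3 + d^2 - 6*d) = (d - 5)*(d + 3)*(d^2 - 2*d) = (d - 5)*(d - 2)*(d + 3)*(d)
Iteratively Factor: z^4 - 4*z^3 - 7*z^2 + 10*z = (z)*(z^3 - 4*z^2 - 7*z + 10) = z*(z + 2)*(z^2 - 6*z + 5) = z*(z - 5)*(z + 2)*(z - 1)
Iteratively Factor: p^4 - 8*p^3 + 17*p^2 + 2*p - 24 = (p - 3)*(p^3 - 5*p^2 + 2*p + 8) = (p - 3)*(p + 1)*(p^2 - 6*p + 8) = (p - 3)*(p - 2)*(p + 1)*(p - 4)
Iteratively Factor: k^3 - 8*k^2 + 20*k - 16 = (k - 2)*(k^2 - 6*k + 8) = (k - 2)^2*(k - 4)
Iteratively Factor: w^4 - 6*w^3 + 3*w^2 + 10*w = (w - 5)*(w^3 - w^2 - 2*w) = w*(w - 5)*(w^2 - w - 2) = w*(w - 5)*(w + 1)*(w - 2)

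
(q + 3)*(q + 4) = q^2 + 7*q + 12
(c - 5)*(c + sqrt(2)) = c^2 - 5*c + sqrt(2)*c - 5*sqrt(2)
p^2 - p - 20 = (p - 5)*(p + 4)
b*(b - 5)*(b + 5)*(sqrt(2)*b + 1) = sqrt(2)*b^4 + b^3 - 25*sqrt(2)*b^2 - 25*b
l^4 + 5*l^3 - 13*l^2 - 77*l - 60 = (l - 4)*(l + 1)*(l + 3)*(l + 5)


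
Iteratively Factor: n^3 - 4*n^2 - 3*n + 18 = (n + 2)*(n^2 - 6*n + 9) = (n - 3)*(n + 2)*(n - 3)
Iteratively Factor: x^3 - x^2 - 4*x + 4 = (x + 2)*(x^2 - 3*x + 2) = (x - 1)*(x + 2)*(x - 2)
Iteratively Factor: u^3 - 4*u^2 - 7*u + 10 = (u - 5)*(u^2 + u - 2) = (u - 5)*(u + 2)*(u - 1)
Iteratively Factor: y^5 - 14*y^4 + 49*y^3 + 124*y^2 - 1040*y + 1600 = (y - 4)*(y^4 - 10*y^3 + 9*y^2 + 160*y - 400) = (y - 5)*(y - 4)*(y^3 - 5*y^2 - 16*y + 80) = (y - 5)*(y - 4)*(y + 4)*(y^2 - 9*y + 20) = (y - 5)*(y - 4)^2*(y + 4)*(y - 5)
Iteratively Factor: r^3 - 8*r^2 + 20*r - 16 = (r - 2)*(r^2 - 6*r + 8) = (r - 4)*(r - 2)*(r - 2)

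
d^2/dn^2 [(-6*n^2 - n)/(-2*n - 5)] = 280/(8*n^3 + 60*n^2 + 150*n + 125)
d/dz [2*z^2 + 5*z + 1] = 4*z + 5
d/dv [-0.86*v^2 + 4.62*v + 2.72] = 4.62 - 1.72*v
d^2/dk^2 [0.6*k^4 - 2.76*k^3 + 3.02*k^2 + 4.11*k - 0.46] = 7.2*k^2 - 16.56*k + 6.04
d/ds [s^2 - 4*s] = 2*s - 4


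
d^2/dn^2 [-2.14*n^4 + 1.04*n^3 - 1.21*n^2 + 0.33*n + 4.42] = -25.68*n^2 + 6.24*n - 2.42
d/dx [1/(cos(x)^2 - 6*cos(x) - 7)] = 2*(cos(x) - 3)*sin(x)/(sin(x)^2 + 6*cos(x) + 6)^2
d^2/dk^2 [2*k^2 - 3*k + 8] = 4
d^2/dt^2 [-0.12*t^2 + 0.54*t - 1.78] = -0.240000000000000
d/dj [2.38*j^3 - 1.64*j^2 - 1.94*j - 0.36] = 7.14*j^2 - 3.28*j - 1.94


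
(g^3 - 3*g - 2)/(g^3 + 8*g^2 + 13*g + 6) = (g - 2)/(g + 6)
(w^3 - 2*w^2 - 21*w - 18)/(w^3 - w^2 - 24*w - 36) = (w + 1)/(w + 2)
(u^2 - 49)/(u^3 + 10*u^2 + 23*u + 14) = (u - 7)/(u^2 + 3*u + 2)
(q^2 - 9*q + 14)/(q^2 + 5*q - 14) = (q - 7)/(q + 7)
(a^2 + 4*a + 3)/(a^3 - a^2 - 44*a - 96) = (a + 1)/(a^2 - 4*a - 32)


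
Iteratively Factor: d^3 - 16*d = (d - 4)*(d^2 + 4*d) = (d - 4)*(d + 4)*(d)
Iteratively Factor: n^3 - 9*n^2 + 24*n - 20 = (n - 2)*(n^2 - 7*n + 10) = (n - 2)^2*(n - 5)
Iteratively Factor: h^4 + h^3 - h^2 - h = (h)*(h^3 + h^2 - h - 1) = h*(h - 1)*(h^2 + 2*h + 1) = h*(h - 1)*(h + 1)*(h + 1)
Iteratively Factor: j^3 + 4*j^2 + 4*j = (j + 2)*(j^2 + 2*j) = j*(j + 2)*(j + 2)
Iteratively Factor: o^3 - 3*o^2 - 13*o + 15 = (o - 5)*(o^2 + 2*o - 3) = (o - 5)*(o + 3)*(o - 1)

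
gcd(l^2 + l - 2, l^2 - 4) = l + 2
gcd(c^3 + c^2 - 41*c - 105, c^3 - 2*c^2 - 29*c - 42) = c^2 - 4*c - 21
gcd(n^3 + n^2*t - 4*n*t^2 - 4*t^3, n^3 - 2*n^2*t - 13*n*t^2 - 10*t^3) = n^2 + 3*n*t + 2*t^2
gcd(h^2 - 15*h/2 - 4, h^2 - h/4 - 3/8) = h + 1/2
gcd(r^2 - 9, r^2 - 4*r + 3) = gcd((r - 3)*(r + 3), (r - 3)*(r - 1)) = r - 3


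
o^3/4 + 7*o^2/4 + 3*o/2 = o*(o/4 + 1/4)*(o + 6)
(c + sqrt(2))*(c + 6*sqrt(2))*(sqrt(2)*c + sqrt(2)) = sqrt(2)*c^3 + sqrt(2)*c^2 + 14*c^2 + 14*c + 12*sqrt(2)*c + 12*sqrt(2)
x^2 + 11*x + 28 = (x + 4)*(x + 7)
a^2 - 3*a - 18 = (a - 6)*(a + 3)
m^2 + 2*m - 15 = (m - 3)*(m + 5)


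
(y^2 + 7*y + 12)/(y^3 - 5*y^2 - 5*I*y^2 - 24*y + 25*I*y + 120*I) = (y + 4)/(y^2 - y*(8 + 5*I) + 40*I)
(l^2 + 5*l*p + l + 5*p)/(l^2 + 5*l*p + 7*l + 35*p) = (l + 1)/(l + 7)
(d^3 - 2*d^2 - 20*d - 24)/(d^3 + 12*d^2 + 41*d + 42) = (d^2 - 4*d - 12)/(d^2 + 10*d + 21)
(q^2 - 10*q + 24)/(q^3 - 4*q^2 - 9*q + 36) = (q - 6)/(q^2 - 9)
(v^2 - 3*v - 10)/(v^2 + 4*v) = (v^2 - 3*v - 10)/(v*(v + 4))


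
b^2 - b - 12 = (b - 4)*(b + 3)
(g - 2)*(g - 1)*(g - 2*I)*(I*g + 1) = I*g^4 + 3*g^3 - 3*I*g^3 - 9*g^2 + 6*g + 6*I*g - 4*I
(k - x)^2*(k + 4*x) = k^3 + 2*k^2*x - 7*k*x^2 + 4*x^3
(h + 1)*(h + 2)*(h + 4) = h^3 + 7*h^2 + 14*h + 8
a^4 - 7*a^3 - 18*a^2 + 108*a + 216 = (a - 6)^2*(a + 2)*(a + 3)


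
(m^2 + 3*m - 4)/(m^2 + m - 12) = (m - 1)/(m - 3)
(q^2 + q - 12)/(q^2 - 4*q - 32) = (q - 3)/(q - 8)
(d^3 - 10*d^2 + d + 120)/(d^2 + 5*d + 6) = (d^2 - 13*d + 40)/(d + 2)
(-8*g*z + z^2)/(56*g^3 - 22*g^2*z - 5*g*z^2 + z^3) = z*(-8*g + z)/(56*g^3 - 22*g^2*z - 5*g*z^2 + z^3)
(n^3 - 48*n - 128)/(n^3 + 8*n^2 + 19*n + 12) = (n^2 - 4*n - 32)/(n^2 + 4*n + 3)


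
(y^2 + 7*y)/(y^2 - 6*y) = (y + 7)/(y - 6)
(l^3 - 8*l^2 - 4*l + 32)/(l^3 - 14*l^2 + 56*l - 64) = (l + 2)/(l - 4)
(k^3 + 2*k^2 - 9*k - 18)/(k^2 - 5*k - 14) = (k^2 - 9)/(k - 7)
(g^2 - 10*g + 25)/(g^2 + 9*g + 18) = (g^2 - 10*g + 25)/(g^2 + 9*g + 18)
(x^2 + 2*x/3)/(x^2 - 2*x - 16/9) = 3*x/(3*x - 8)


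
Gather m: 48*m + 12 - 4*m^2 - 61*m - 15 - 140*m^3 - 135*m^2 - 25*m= -140*m^3 - 139*m^2 - 38*m - 3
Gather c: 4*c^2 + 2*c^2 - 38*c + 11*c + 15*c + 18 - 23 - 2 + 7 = 6*c^2 - 12*c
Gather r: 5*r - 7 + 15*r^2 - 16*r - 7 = 15*r^2 - 11*r - 14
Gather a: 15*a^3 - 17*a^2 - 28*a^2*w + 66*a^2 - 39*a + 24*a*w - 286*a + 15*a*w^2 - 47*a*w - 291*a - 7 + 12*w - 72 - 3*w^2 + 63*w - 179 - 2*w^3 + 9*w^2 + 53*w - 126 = 15*a^3 + a^2*(49 - 28*w) + a*(15*w^2 - 23*w - 616) - 2*w^3 + 6*w^2 + 128*w - 384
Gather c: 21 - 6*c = 21 - 6*c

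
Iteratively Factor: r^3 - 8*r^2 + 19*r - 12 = (r - 4)*(r^2 - 4*r + 3) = (r - 4)*(r - 1)*(r - 3)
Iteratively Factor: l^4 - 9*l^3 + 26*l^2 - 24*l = (l - 4)*(l^3 - 5*l^2 + 6*l) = (l - 4)*(l - 3)*(l^2 - 2*l) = l*(l - 4)*(l - 3)*(l - 2)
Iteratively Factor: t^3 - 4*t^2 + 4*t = (t)*(t^2 - 4*t + 4) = t*(t - 2)*(t - 2)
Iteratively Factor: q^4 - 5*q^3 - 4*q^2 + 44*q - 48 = (q - 4)*(q^3 - q^2 - 8*q + 12) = (q - 4)*(q - 2)*(q^2 + q - 6) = (q - 4)*(q - 2)*(q + 3)*(q - 2)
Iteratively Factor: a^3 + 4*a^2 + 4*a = (a + 2)*(a^2 + 2*a) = (a + 2)^2*(a)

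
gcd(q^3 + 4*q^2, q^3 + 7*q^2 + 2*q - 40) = q + 4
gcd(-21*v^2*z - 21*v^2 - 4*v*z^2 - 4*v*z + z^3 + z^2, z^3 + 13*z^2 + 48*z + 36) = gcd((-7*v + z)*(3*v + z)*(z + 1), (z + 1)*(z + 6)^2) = z + 1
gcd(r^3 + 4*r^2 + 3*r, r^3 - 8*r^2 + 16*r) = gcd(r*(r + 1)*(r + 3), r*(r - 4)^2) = r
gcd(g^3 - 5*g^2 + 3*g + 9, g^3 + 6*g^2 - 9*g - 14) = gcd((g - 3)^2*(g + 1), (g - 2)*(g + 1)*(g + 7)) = g + 1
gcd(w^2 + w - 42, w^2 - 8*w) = 1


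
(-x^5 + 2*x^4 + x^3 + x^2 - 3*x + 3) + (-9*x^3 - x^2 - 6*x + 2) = -x^5 + 2*x^4 - 8*x^3 - 9*x + 5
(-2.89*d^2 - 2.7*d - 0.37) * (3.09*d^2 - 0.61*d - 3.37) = -8.9301*d^4 - 6.5801*d^3 + 10.243*d^2 + 9.3247*d + 1.2469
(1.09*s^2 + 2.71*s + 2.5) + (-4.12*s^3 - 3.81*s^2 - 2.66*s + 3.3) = -4.12*s^3 - 2.72*s^2 + 0.0499999999999998*s + 5.8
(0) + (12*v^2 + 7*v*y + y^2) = 12*v^2 + 7*v*y + y^2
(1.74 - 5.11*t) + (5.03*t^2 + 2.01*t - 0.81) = 5.03*t^2 - 3.1*t + 0.93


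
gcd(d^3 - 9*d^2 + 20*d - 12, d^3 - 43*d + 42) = d^2 - 7*d + 6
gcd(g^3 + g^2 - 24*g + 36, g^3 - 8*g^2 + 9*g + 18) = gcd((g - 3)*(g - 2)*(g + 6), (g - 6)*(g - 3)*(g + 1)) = g - 3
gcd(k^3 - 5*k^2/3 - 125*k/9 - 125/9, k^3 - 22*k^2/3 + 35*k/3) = k - 5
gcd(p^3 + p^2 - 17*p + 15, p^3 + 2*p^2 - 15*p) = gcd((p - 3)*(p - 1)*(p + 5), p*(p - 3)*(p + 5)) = p^2 + 2*p - 15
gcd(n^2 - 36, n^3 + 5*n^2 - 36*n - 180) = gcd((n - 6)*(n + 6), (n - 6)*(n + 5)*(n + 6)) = n^2 - 36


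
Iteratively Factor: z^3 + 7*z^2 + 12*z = (z)*(z^2 + 7*z + 12) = z*(z + 4)*(z + 3)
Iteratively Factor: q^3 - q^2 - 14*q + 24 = (q + 4)*(q^2 - 5*q + 6) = (q - 2)*(q + 4)*(q - 3)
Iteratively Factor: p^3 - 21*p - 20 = (p + 1)*(p^2 - p - 20) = (p + 1)*(p + 4)*(p - 5)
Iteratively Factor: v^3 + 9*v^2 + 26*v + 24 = (v + 3)*(v^2 + 6*v + 8) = (v + 3)*(v + 4)*(v + 2)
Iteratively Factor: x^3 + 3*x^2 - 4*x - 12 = (x - 2)*(x^2 + 5*x + 6) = (x - 2)*(x + 2)*(x + 3)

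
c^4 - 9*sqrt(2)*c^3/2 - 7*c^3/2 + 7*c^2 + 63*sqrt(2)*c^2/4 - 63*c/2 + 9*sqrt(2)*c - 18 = (c - 4)*(c + 1/2)*(c - 3*sqrt(2))*(c - 3*sqrt(2)/2)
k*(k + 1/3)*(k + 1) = k^3 + 4*k^2/3 + k/3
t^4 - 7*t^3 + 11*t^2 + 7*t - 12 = (t - 4)*(t - 3)*(t - 1)*(t + 1)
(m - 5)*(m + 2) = m^2 - 3*m - 10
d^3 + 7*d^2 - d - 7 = (d - 1)*(d + 1)*(d + 7)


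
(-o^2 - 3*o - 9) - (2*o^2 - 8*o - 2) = -3*o^2 + 5*o - 7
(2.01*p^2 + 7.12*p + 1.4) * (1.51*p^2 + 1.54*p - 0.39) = 3.0351*p^4 + 13.8466*p^3 + 12.2949*p^2 - 0.6208*p - 0.546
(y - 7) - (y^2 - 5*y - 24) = -y^2 + 6*y + 17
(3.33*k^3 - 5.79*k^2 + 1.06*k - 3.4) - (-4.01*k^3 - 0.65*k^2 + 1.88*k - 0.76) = 7.34*k^3 - 5.14*k^2 - 0.82*k - 2.64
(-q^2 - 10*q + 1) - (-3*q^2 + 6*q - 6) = 2*q^2 - 16*q + 7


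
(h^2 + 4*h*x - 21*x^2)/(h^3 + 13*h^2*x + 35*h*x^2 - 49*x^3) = (-h + 3*x)/(-h^2 - 6*h*x + 7*x^2)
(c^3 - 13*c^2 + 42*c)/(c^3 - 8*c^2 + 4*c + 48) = c*(c - 7)/(c^2 - 2*c - 8)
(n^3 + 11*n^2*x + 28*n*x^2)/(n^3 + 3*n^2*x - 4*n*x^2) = (-n - 7*x)/(-n + x)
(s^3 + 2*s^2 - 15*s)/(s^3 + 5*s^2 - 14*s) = (s^2 + 2*s - 15)/(s^2 + 5*s - 14)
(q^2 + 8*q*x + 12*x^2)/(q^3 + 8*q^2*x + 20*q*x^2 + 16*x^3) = (q + 6*x)/(q^2 + 6*q*x + 8*x^2)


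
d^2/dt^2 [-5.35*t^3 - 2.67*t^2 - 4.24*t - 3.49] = -32.1*t - 5.34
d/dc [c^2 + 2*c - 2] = 2*c + 2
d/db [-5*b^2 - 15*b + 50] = -10*b - 15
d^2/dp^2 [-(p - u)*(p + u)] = -2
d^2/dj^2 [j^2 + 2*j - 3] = 2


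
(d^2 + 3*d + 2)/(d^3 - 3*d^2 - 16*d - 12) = 1/(d - 6)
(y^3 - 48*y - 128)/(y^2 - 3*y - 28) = (y^2 - 4*y - 32)/(y - 7)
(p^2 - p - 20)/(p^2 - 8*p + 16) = (p^2 - p - 20)/(p^2 - 8*p + 16)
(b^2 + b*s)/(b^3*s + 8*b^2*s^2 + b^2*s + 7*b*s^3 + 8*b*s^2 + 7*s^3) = b/(s*(b^2 + 7*b*s + b + 7*s))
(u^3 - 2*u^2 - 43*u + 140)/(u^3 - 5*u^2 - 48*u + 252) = (u^2 - 9*u + 20)/(u^2 - 12*u + 36)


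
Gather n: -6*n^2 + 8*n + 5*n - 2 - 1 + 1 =-6*n^2 + 13*n - 2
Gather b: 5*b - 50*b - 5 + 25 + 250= 270 - 45*b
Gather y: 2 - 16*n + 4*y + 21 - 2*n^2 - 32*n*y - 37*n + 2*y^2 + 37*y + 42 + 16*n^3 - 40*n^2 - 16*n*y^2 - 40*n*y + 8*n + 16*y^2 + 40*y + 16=16*n^3 - 42*n^2 - 45*n + y^2*(18 - 16*n) + y*(81 - 72*n) + 81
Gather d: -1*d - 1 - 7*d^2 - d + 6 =-7*d^2 - 2*d + 5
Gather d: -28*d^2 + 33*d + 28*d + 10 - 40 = -28*d^2 + 61*d - 30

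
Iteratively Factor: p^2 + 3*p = (p + 3)*(p)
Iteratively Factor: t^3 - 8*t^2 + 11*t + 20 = (t - 5)*(t^2 - 3*t - 4) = (t - 5)*(t - 4)*(t + 1)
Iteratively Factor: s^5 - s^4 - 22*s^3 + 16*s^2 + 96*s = (s + 4)*(s^4 - 5*s^3 - 2*s^2 + 24*s) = (s - 3)*(s + 4)*(s^3 - 2*s^2 - 8*s) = s*(s - 3)*(s + 4)*(s^2 - 2*s - 8) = s*(s - 4)*(s - 3)*(s + 4)*(s + 2)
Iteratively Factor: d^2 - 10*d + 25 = (d - 5)*(d - 5)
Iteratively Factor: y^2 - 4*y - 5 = (y + 1)*(y - 5)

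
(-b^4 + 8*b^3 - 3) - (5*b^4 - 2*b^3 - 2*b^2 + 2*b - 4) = -6*b^4 + 10*b^3 + 2*b^2 - 2*b + 1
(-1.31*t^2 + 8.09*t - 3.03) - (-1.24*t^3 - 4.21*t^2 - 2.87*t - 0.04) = 1.24*t^3 + 2.9*t^2 + 10.96*t - 2.99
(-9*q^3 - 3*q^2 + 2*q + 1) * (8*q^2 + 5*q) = -72*q^5 - 69*q^4 + q^3 + 18*q^2 + 5*q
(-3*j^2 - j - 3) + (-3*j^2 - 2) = -6*j^2 - j - 5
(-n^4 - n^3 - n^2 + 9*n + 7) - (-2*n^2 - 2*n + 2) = -n^4 - n^3 + n^2 + 11*n + 5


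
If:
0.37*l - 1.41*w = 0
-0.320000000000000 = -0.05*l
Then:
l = 6.40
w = 1.68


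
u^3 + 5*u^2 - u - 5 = (u - 1)*(u + 1)*(u + 5)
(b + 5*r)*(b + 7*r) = b^2 + 12*b*r + 35*r^2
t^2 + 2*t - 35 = (t - 5)*(t + 7)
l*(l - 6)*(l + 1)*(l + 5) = l^4 - 31*l^2 - 30*l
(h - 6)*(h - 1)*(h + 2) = h^3 - 5*h^2 - 8*h + 12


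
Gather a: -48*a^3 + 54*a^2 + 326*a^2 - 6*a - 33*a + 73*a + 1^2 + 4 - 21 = -48*a^3 + 380*a^2 + 34*a - 16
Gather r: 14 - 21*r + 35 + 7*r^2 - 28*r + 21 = 7*r^2 - 49*r + 70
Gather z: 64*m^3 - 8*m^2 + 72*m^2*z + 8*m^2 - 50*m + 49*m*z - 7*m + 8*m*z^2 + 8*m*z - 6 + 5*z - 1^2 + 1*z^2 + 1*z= 64*m^3 - 57*m + z^2*(8*m + 1) + z*(72*m^2 + 57*m + 6) - 7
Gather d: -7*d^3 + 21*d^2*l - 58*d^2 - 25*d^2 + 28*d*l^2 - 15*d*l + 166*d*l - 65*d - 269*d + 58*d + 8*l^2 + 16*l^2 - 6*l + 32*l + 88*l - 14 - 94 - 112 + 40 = -7*d^3 + d^2*(21*l - 83) + d*(28*l^2 + 151*l - 276) + 24*l^2 + 114*l - 180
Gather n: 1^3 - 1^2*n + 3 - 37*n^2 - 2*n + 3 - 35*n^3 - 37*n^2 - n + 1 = -35*n^3 - 74*n^2 - 4*n + 8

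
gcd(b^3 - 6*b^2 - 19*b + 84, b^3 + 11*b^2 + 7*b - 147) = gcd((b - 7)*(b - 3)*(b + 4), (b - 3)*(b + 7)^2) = b - 3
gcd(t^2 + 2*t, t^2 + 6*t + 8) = t + 2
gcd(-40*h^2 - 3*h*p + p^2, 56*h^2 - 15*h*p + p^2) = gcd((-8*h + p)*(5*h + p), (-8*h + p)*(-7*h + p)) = -8*h + p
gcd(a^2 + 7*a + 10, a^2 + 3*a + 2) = a + 2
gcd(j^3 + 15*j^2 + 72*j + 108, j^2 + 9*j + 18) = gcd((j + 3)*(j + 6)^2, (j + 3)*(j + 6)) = j^2 + 9*j + 18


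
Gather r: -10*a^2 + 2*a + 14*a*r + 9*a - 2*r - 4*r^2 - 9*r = -10*a^2 + 11*a - 4*r^2 + r*(14*a - 11)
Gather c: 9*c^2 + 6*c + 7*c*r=9*c^2 + c*(7*r + 6)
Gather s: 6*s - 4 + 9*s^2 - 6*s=9*s^2 - 4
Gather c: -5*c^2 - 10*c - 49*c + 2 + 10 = -5*c^2 - 59*c + 12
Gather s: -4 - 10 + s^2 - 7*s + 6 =s^2 - 7*s - 8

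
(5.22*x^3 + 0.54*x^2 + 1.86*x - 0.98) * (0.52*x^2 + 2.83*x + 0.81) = 2.7144*x^5 + 15.0534*x^4 + 6.7236*x^3 + 5.1916*x^2 - 1.2668*x - 0.7938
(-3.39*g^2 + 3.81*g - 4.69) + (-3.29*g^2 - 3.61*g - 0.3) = -6.68*g^2 + 0.2*g - 4.99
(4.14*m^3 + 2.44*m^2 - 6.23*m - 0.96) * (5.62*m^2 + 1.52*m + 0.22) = 23.2668*m^5 + 20.0056*m^4 - 30.393*m^3 - 14.328*m^2 - 2.8298*m - 0.2112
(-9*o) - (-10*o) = o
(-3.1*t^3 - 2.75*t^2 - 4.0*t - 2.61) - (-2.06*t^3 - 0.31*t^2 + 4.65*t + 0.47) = -1.04*t^3 - 2.44*t^2 - 8.65*t - 3.08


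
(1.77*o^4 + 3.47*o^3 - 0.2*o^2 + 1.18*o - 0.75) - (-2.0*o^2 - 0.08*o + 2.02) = 1.77*o^4 + 3.47*o^3 + 1.8*o^2 + 1.26*o - 2.77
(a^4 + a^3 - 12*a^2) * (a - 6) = a^5 - 5*a^4 - 18*a^3 + 72*a^2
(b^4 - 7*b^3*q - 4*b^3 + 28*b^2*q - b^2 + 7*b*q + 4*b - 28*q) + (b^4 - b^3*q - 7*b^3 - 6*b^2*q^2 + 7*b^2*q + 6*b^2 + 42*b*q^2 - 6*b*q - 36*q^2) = 2*b^4 - 8*b^3*q - 11*b^3 - 6*b^2*q^2 + 35*b^2*q + 5*b^2 + 42*b*q^2 + b*q + 4*b - 36*q^2 - 28*q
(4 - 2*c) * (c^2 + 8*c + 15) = -2*c^3 - 12*c^2 + 2*c + 60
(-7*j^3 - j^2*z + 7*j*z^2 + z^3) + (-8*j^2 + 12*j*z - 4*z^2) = -7*j^3 - j^2*z - 8*j^2 + 7*j*z^2 + 12*j*z + z^3 - 4*z^2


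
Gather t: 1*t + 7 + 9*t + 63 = 10*t + 70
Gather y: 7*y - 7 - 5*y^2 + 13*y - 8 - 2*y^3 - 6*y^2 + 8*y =-2*y^3 - 11*y^2 + 28*y - 15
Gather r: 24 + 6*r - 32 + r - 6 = 7*r - 14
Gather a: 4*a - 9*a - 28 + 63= 35 - 5*a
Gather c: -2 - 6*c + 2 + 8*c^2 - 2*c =8*c^2 - 8*c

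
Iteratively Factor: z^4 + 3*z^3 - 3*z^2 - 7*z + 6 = (z + 3)*(z^3 - 3*z + 2) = (z + 2)*(z + 3)*(z^2 - 2*z + 1) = (z - 1)*(z + 2)*(z + 3)*(z - 1)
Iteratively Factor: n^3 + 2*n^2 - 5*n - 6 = (n - 2)*(n^2 + 4*n + 3) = (n - 2)*(n + 3)*(n + 1)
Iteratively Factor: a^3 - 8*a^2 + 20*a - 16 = (a - 2)*(a^2 - 6*a + 8) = (a - 4)*(a - 2)*(a - 2)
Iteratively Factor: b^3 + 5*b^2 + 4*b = (b + 1)*(b^2 + 4*b) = (b + 1)*(b + 4)*(b)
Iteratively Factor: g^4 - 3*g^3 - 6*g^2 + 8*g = (g - 1)*(g^3 - 2*g^2 - 8*g) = (g - 4)*(g - 1)*(g^2 + 2*g) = g*(g - 4)*(g - 1)*(g + 2)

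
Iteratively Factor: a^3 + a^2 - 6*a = (a - 2)*(a^2 + 3*a) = (a - 2)*(a + 3)*(a)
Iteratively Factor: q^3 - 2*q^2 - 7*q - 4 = (q + 1)*(q^2 - 3*q - 4) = (q + 1)^2*(q - 4)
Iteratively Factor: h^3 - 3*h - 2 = (h + 1)*(h^2 - h - 2) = (h - 2)*(h + 1)*(h + 1)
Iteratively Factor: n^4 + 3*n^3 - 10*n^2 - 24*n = (n + 2)*(n^3 + n^2 - 12*n) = (n - 3)*(n + 2)*(n^2 + 4*n) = n*(n - 3)*(n + 2)*(n + 4)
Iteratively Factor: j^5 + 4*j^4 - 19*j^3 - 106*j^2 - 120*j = (j + 2)*(j^4 + 2*j^3 - 23*j^2 - 60*j) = j*(j + 2)*(j^3 + 2*j^2 - 23*j - 60) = j*(j + 2)*(j + 4)*(j^2 - 2*j - 15) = j*(j + 2)*(j + 3)*(j + 4)*(j - 5)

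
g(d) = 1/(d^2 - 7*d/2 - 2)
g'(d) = (7/2 - 2*d)/(d^2 - 7*d/2 - 2)^2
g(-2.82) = 0.06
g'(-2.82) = 0.04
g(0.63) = -0.26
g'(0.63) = 0.15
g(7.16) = 0.04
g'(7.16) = -0.02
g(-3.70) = 0.04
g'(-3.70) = 0.02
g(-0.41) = -2.52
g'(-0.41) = 27.42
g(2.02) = -0.20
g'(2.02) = -0.02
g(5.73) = 0.09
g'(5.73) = -0.07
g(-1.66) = 0.15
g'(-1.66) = 0.16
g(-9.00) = 0.01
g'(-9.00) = 0.00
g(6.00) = 0.08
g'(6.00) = -0.05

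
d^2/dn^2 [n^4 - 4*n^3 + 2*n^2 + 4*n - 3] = 12*n^2 - 24*n + 4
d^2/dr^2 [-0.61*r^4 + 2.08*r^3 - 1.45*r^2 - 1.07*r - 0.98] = -7.32*r^2 + 12.48*r - 2.9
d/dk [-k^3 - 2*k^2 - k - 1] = -3*k^2 - 4*k - 1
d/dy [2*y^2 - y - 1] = 4*y - 1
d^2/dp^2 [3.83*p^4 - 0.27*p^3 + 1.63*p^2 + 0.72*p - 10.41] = 45.96*p^2 - 1.62*p + 3.26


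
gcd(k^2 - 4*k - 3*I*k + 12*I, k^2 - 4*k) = k - 4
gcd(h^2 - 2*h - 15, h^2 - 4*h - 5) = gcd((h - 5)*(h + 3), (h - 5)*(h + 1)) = h - 5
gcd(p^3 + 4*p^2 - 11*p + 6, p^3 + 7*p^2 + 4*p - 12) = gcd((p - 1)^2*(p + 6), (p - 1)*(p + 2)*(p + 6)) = p^2 + 5*p - 6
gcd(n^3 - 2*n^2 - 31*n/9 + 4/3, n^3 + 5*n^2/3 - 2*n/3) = n - 1/3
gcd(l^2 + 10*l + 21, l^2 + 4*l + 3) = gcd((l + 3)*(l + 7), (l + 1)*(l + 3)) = l + 3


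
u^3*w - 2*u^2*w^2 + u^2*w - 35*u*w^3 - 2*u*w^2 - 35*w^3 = (u - 7*w)*(u + 5*w)*(u*w + w)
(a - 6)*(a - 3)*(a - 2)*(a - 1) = a^4 - 12*a^3 + 47*a^2 - 72*a + 36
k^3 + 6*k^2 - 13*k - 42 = (k - 3)*(k + 2)*(k + 7)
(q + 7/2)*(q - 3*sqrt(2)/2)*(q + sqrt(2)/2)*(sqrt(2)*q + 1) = sqrt(2)*q^4 - q^3 + 7*sqrt(2)*q^3/2 - 5*sqrt(2)*q^2/2 - 7*q^2/2 - 35*sqrt(2)*q/4 - 3*q/2 - 21/4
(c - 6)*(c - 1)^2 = c^3 - 8*c^2 + 13*c - 6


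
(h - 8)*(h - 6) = h^2 - 14*h + 48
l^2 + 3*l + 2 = (l + 1)*(l + 2)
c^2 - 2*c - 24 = (c - 6)*(c + 4)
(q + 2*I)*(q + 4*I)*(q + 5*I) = q^3 + 11*I*q^2 - 38*q - 40*I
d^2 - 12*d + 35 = (d - 7)*(d - 5)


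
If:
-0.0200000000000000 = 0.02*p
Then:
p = -1.00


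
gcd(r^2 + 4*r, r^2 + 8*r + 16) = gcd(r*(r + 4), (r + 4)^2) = r + 4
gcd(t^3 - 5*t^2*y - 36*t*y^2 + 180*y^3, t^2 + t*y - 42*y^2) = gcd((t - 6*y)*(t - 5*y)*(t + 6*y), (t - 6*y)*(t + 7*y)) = -t + 6*y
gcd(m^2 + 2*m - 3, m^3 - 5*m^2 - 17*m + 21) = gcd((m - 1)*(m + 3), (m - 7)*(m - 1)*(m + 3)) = m^2 + 2*m - 3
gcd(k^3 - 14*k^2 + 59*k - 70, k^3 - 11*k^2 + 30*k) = k - 5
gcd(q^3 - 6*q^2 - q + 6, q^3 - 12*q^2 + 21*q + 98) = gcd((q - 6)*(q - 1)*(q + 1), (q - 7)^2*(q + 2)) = 1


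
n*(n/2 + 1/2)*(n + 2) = n^3/2 + 3*n^2/2 + n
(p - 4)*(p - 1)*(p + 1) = p^3 - 4*p^2 - p + 4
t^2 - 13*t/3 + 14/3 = (t - 7/3)*(t - 2)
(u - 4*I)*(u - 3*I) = u^2 - 7*I*u - 12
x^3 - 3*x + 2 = (x - 1)^2*(x + 2)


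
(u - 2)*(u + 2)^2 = u^3 + 2*u^2 - 4*u - 8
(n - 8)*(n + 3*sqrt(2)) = n^2 - 8*n + 3*sqrt(2)*n - 24*sqrt(2)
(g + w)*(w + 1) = g*w + g + w^2 + w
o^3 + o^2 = o^2*(o + 1)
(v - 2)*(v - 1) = v^2 - 3*v + 2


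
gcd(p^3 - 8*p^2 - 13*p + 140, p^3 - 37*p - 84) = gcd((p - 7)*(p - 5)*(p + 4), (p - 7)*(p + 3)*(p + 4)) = p^2 - 3*p - 28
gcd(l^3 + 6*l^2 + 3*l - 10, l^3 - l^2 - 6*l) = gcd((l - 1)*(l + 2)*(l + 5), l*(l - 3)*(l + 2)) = l + 2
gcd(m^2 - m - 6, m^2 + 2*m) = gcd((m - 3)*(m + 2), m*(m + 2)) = m + 2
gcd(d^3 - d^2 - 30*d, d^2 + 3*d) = d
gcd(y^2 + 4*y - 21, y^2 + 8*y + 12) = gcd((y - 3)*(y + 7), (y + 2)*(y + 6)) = 1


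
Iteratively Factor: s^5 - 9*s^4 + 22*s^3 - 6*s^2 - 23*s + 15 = (s - 3)*(s^4 - 6*s^3 + 4*s^2 + 6*s - 5) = (s - 3)*(s + 1)*(s^3 - 7*s^2 + 11*s - 5) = (s - 3)*(s - 1)*(s + 1)*(s^2 - 6*s + 5) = (s - 3)*(s - 1)^2*(s + 1)*(s - 5)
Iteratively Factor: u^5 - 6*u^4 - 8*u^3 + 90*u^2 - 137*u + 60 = (u - 1)*(u^4 - 5*u^3 - 13*u^2 + 77*u - 60) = (u - 1)^2*(u^3 - 4*u^2 - 17*u + 60) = (u - 3)*(u - 1)^2*(u^2 - u - 20) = (u - 5)*(u - 3)*(u - 1)^2*(u + 4)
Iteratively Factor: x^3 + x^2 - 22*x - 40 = (x + 4)*(x^2 - 3*x - 10) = (x - 5)*(x + 4)*(x + 2)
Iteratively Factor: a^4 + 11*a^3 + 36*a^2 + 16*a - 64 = (a + 4)*(a^3 + 7*a^2 + 8*a - 16) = (a + 4)^2*(a^2 + 3*a - 4) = (a - 1)*(a + 4)^2*(a + 4)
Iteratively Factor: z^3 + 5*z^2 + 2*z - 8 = (z + 2)*(z^2 + 3*z - 4) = (z + 2)*(z + 4)*(z - 1)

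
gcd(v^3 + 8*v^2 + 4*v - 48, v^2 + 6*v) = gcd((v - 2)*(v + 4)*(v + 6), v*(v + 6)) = v + 6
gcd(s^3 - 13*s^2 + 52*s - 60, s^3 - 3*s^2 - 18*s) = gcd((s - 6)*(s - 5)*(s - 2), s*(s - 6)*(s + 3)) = s - 6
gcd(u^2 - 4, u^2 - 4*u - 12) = u + 2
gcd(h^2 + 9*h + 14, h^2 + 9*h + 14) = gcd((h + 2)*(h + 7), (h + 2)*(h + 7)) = h^2 + 9*h + 14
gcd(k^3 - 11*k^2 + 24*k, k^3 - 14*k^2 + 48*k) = k^2 - 8*k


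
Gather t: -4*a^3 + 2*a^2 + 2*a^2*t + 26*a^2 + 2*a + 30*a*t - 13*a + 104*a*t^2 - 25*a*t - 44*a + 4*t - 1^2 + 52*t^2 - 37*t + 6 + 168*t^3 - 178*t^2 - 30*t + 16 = -4*a^3 + 28*a^2 - 55*a + 168*t^3 + t^2*(104*a - 126) + t*(2*a^2 + 5*a - 63) + 21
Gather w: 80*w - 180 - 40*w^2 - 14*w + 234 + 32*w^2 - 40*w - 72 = -8*w^2 + 26*w - 18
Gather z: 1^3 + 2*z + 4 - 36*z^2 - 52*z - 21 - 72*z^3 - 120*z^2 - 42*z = -72*z^3 - 156*z^2 - 92*z - 16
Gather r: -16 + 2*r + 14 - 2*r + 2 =0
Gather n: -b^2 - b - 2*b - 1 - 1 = -b^2 - 3*b - 2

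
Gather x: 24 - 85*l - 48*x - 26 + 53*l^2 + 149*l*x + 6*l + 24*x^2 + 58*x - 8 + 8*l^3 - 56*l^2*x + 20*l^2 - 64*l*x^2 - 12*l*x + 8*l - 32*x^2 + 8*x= 8*l^3 + 73*l^2 - 71*l + x^2*(-64*l - 8) + x*(-56*l^2 + 137*l + 18) - 10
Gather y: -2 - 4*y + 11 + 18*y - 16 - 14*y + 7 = 0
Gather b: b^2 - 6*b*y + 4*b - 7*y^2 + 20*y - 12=b^2 + b*(4 - 6*y) - 7*y^2 + 20*y - 12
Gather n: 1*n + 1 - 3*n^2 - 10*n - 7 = -3*n^2 - 9*n - 6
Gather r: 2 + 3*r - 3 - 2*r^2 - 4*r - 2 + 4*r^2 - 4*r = 2*r^2 - 5*r - 3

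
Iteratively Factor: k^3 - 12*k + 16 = (k - 2)*(k^2 + 2*k - 8) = (k - 2)*(k + 4)*(k - 2)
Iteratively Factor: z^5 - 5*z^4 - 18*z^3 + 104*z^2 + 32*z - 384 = (z - 3)*(z^4 - 2*z^3 - 24*z^2 + 32*z + 128) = (z - 3)*(z + 4)*(z^3 - 6*z^2 + 32) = (z - 4)*(z - 3)*(z + 4)*(z^2 - 2*z - 8) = (z - 4)^2*(z - 3)*(z + 4)*(z + 2)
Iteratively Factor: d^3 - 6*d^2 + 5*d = (d - 1)*(d^2 - 5*d) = (d - 5)*(d - 1)*(d)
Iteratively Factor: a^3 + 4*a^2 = (a + 4)*(a^2) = a*(a + 4)*(a)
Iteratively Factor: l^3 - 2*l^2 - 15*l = (l)*(l^2 - 2*l - 15) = l*(l - 5)*(l + 3)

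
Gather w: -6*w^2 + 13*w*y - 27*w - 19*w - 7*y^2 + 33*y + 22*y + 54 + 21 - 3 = -6*w^2 + w*(13*y - 46) - 7*y^2 + 55*y + 72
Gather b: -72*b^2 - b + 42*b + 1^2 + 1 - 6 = -72*b^2 + 41*b - 4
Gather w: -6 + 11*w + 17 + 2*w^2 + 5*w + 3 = 2*w^2 + 16*w + 14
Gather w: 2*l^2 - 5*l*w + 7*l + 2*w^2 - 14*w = 2*l^2 + 7*l + 2*w^2 + w*(-5*l - 14)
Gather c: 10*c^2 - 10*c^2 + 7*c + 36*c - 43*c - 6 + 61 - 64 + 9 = 0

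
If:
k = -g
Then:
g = -k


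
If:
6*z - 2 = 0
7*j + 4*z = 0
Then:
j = -4/21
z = 1/3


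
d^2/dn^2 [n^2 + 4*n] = 2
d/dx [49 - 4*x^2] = -8*x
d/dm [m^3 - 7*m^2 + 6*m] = 3*m^2 - 14*m + 6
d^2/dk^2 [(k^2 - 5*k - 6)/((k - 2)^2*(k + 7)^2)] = 6*(k^4 - 10*k^3 - 16*k^2 - 235*k - 374)/(k^8 + 20*k^7 + 94*k^6 - 340*k^5 - 2399*k^4 + 4760*k^3 + 18424*k^2 - 54880*k + 38416)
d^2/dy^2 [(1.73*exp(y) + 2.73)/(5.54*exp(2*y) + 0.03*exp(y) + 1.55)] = (53.096468*exp(4*y) + 334.864746*exp(3*y) - 87.771882*exp(2*y) - 93.848028*exp(y) + 4.02938)*exp(y)/(170.031464*exp(6*y) + 2.762244*exp(5*y) + 142.730898*exp(4*y) + 1.545687*exp(3*y) + 39.933735*exp(2*y) + 0.216225*exp(y) + 3.723875)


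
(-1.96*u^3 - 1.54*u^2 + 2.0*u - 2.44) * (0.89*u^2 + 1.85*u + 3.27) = -1.7444*u^5 - 4.9966*u^4 - 7.4782*u^3 - 3.5074*u^2 + 2.026*u - 7.9788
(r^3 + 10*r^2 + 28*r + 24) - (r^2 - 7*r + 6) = r^3 + 9*r^2 + 35*r + 18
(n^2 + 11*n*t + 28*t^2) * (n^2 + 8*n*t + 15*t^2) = n^4 + 19*n^3*t + 131*n^2*t^2 + 389*n*t^3 + 420*t^4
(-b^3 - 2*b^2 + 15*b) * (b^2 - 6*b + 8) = -b^5 + 4*b^4 + 19*b^3 - 106*b^2 + 120*b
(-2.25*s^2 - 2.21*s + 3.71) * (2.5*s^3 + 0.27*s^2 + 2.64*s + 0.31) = -5.625*s^5 - 6.1325*s^4 + 2.7383*s^3 - 5.5302*s^2 + 9.1093*s + 1.1501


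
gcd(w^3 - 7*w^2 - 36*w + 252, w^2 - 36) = w^2 - 36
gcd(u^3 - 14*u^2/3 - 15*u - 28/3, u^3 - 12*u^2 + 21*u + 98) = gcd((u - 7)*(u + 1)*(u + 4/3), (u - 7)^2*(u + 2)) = u - 7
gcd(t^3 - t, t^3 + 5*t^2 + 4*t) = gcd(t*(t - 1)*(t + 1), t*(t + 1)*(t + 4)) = t^2 + t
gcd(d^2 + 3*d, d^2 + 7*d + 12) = d + 3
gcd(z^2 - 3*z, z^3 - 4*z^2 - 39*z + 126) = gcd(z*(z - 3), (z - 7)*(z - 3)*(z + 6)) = z - 3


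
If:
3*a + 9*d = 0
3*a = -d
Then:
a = 0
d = 0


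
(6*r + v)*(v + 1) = 6*r*v + 6*r + v^2 + v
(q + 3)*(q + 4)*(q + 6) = q^3 + 13*q^2 + 54*q + 72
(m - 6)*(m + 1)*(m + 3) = m^3 - 2*m^2 - 21*m - 18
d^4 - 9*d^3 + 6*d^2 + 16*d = d*(d - 8)*(d - 2)*(d + 1)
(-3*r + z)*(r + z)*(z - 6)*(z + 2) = -3*r^2*z^2 + 12*r^2*z + 36*r^2 - 2*r*z^3 + 8*r*z^2 + 24*r*z + z^4 - 4*z^3 - 12*z^2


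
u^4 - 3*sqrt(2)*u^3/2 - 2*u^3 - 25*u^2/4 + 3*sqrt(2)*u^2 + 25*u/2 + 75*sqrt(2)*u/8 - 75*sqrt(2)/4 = (u - 5/2)*(u - 2)*(u + 5/2)*(u - 3*sqrt(2)/2)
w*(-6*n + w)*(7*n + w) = -42*n^2*w + n*w^2 + w^3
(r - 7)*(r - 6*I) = r^2 - 7*r - 6*I*r + 42*I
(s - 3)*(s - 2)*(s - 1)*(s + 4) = s^4 - 2*s^3 - 13*s^2 + 38*s - 24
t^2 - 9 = (t - 3)*(t + 3)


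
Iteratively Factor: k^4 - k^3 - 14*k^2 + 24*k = (k - 2)*(k^3 + k^2 - 12*k) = (k - 3)*(k - 2)*(k^2 + 4*k) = (k - 3)*(k - 2)*(k + 4)*(k)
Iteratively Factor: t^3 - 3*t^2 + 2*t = (t - 2)*(t^2 - t) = (t - 2)*(t - 1)*(t)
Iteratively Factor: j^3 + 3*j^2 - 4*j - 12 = (j + 2)*(j^2 + j - 6) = (j + 2)*(j + 3)*(j - 2)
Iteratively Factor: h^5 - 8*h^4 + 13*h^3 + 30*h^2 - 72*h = (h + 2)*(h^4 - 10*h^3 + 33*h^2 - 36*h) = h*(h + 2)*(h^3 - 10*h^2 + 33*h - 36) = h*(h - 3)*(h + 2)*(h^2 - 7*h + 12) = h*(h - 3)^2*(h + 2)*(h - 4)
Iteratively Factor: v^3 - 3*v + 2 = (v + 2)*(v^2 - 2*v + 1) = (v - 1)*(v + 2)*(v - 1)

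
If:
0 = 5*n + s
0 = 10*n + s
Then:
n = 0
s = 0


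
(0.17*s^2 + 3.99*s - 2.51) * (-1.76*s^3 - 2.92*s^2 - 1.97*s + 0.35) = -0.2992*s^5 - 7.5188*s^4 - 7.5681*s^3 - 0.471600000000001*s^2 + 6.3412*s - 0.8785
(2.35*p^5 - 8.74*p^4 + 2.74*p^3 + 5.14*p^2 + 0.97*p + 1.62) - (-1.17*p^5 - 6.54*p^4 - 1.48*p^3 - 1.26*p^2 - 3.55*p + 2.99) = 3.52*p^5 - 2.2*p^4 + 4.22*p^3 + 6.4*p^2 + 4.52*p - 1.37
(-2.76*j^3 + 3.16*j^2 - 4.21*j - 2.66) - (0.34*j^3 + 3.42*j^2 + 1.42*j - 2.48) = -3.1*j^3 - 0.26*j^2 - 5.63*j - 0.18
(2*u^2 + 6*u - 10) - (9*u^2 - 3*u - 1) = -7*u^2 + 9*u - 9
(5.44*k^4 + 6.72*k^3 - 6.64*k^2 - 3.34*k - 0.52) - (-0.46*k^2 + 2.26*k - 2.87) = 5.44*k^4 + 6.72*k^3 - 6.18*k^2 - 5.6*k + 2.35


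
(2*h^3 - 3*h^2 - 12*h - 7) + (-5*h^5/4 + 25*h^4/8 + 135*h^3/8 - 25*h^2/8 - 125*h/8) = -5*h^5/4 + 25*h^4/8 + 151*h^3/8 - 49*h^2/8 - 221*h/8 - 7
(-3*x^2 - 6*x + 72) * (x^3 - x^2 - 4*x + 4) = -3*x^5 - 3*x^4 + 90*x^3 - 60*x^2 - 312*x + 288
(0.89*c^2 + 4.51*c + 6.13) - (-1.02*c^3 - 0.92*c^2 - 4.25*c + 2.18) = 1.02*c^3 + 1.81*c^2 + 8.76*c + 3.95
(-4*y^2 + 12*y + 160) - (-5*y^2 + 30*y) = y^2 - 18*y + 160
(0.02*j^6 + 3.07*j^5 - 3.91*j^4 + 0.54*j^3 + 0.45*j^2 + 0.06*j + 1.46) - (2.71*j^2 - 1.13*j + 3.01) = 0.02*j^6 + 3.07*j^5 - 3.91*j^4 + 0.54*j^3 - 2.26*j^2 + 1.19*j - 1.55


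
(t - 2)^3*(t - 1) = t^4 - 7*t^3 + 18*t^2 - 20*t + 8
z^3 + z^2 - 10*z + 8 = (z - 2)*(z - 1)*(z + 4)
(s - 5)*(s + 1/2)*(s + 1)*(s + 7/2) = s^4 - 77*s^2/4 - 27*s - 35/4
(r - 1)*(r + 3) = r^2 + 2*r - 3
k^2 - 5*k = k*(k - 5)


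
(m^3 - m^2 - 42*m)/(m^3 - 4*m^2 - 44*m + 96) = m*(m - 7)/(m^2 - 10*m + 16)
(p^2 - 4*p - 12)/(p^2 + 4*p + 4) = (p - 6)/(p + 2)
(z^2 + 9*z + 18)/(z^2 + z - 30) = (z + 3)/(z - 5)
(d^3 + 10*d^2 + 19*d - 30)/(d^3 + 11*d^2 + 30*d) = (d - 1)/d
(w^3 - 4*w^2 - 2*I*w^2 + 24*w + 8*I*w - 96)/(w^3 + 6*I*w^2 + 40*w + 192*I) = (w - 4)/(w + 8*I)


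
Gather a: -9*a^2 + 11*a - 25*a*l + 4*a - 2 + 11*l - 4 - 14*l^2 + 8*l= -9*a^2 + a*(15 - 25*l) - 14*l^2 + 19*l - 6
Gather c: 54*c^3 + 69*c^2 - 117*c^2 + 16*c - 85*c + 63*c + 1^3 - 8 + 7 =54*c^3 - 48*c^2 - 6*c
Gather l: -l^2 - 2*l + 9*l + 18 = -l^2 + 7*l + 18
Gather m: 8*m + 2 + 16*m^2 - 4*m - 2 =16*m^2 + 4*m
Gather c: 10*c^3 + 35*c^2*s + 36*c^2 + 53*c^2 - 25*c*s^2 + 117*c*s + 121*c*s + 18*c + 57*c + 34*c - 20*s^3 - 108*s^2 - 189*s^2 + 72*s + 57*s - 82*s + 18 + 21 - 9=10*c^3 + c^2*(35*s + 89) + c*(-25*s^2 + 238*s + 109) - 20*s^3 - 297*s^2 + 47*s + 30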